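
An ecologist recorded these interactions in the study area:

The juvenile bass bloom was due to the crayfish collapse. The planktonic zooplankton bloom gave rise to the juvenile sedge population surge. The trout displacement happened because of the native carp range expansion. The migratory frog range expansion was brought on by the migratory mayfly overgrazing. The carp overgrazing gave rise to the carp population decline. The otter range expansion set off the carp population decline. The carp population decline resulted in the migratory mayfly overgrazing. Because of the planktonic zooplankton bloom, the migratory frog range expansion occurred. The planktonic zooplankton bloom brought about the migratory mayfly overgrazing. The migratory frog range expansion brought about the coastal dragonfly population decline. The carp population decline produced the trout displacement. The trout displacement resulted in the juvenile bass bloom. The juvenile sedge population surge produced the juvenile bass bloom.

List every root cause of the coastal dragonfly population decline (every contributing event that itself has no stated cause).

Tracing upstream from the coastal dragonfly population decline: the coastal dragonfly population decline ← the migratory frog range expansion ← the migratory mayfly overgrazing ← the carp population decline ← the otter range expansion.
A separate upstream branch: the coastal dragonfly population decline ← the migratory frog range expansion ← the planktonic zooplankton bloom.
A separate upstream branch: the coastal dragonfly population decline ← the migratory frog range expansion ← the migratory mayfly overgrazing ← the carp population decline ← the carp overgrazing.
Each of those chain origins has no stated cause.

the carp overgrazing, the otter range expansion, the planktonic zooplankton bloom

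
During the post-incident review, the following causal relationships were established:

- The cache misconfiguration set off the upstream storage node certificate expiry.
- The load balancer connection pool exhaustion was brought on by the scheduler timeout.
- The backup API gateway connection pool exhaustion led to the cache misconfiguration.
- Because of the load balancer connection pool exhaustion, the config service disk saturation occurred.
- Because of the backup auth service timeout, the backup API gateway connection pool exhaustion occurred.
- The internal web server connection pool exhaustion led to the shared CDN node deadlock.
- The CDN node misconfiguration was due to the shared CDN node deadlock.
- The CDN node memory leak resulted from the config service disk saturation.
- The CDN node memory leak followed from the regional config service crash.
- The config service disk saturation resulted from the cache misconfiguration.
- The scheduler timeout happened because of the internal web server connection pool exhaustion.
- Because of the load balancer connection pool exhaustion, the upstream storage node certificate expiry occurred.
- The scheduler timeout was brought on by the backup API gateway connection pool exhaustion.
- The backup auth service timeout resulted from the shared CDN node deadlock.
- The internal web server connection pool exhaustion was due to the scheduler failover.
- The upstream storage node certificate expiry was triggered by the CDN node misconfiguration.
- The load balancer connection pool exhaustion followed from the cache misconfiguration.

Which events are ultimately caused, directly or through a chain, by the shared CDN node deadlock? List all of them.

the CDN node memory leak, the CDN node misconfiguration, the backup API gateway connection pool exhaustion, the backup auth service timeout, the cache misconfiguration, the config service disk saturation, the load balancer connection pool exhaustion, the scheduler timeout, the upstream storage node certificate expiry

Direct effects: the CDN node misconfiguration, the backup auth service timeout.
2 steps out: the backup API gateway connection pool exhaustion, the upstream storage node certificate expiry.
3 steps out: the cache misconfiguration, the scheduler timeout.
4 steps out: the load balancer connection pool exhaustion, the config service disk saturation.
5 steps out: the CDN node memory leak.
Not reachable from it: the scheduler failover, the internal web server connection pool exhaustion, the regional config service crash.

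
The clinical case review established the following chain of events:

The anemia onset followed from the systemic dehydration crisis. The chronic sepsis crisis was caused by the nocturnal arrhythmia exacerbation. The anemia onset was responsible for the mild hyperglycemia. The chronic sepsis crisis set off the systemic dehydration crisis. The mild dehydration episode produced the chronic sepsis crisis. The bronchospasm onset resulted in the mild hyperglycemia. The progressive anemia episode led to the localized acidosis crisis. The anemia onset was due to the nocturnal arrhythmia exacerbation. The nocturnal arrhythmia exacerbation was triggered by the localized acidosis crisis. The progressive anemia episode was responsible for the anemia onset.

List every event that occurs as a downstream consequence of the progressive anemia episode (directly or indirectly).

Direct effects: the localized acidosis crisis, the anemia onset.
2 steps out: the nocturnal arrhythmia exacerbation, the mild hyperglycemia.
3 steps out: the chronic sepsis crisis.
4 steps out: the systemic dehydration crisis.
Not reachable from it: the mild dehydration episode, the bronchospasm onset.

the anemia onset, the chronic sepsis crisis, the localized acidosis crisis, the mild hyperglycemia, the nocturnal arrhythmia exacerbation, the systemic dehydration crisis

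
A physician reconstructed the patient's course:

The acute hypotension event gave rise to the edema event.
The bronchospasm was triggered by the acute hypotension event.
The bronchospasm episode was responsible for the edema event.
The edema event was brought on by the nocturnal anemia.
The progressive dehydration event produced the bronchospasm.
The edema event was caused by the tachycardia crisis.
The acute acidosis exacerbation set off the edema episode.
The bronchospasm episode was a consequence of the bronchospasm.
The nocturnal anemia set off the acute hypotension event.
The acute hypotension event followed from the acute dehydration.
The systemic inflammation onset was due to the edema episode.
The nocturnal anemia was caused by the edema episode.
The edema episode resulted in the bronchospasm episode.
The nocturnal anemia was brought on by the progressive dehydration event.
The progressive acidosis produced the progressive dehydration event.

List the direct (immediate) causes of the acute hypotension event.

Upstream contributors include the acute acidosis exacerbation, the progressive acidosis, the progressive dehydration event, the edema episode, but only the acute dehydration, the nocturnal anemia feed directly into the acute hypotension event.

the acute dehydration, the nocturnal anemia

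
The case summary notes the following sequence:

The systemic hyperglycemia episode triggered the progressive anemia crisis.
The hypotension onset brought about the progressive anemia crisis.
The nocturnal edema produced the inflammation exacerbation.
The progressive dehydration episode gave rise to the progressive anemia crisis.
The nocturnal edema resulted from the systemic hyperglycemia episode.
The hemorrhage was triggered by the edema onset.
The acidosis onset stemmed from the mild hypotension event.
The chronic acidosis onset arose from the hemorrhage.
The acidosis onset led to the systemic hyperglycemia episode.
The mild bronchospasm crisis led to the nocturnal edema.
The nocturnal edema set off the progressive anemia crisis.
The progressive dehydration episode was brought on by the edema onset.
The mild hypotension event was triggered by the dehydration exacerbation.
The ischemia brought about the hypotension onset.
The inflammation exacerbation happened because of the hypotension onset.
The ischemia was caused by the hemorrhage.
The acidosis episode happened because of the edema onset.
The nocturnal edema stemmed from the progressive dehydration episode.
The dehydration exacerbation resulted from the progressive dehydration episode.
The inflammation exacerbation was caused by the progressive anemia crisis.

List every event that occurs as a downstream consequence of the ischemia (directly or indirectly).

Direct effects: the hypotension onset.
2 steps out: the progressive anemia crisis, the inflammation exacerbation.
Not reachable from it: the edema onset, the hemorrhage, the acidosis episode, the progressive dehydration episode, the chronic acidosis onset, the dehydration exacerbation, the mild hypotension event, the acidosis onset, the systemic hyperglycemia episode, the nocturnal edema, the mild bronchospasm crisis.

the hypotension onset, the inflammation exacerbation, the progressive anemia crisis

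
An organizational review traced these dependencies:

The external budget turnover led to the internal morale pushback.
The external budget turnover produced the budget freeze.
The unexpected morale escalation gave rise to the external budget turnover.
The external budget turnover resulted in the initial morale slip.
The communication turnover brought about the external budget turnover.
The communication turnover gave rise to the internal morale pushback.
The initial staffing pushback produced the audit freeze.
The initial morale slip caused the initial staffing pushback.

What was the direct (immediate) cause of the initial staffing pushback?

Upstream contributors include the unexpected morale escalation, the communication turnover, the external budget turnover, but only the initial morale slip feeds directly into the initial staffing pushback.

the initial morale slip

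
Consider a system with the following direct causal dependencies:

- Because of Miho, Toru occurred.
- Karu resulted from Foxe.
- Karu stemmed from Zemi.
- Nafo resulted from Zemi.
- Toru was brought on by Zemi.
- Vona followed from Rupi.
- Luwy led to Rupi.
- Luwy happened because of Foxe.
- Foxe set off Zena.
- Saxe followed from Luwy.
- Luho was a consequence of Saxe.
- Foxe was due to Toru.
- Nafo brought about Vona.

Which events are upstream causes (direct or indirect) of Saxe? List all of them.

Foxe, Luwy, Miho, Toru, Zemi

Immediate cause of Saxe: Luwy.
Further upstream: Zemi, Toru, Foxe, Miho.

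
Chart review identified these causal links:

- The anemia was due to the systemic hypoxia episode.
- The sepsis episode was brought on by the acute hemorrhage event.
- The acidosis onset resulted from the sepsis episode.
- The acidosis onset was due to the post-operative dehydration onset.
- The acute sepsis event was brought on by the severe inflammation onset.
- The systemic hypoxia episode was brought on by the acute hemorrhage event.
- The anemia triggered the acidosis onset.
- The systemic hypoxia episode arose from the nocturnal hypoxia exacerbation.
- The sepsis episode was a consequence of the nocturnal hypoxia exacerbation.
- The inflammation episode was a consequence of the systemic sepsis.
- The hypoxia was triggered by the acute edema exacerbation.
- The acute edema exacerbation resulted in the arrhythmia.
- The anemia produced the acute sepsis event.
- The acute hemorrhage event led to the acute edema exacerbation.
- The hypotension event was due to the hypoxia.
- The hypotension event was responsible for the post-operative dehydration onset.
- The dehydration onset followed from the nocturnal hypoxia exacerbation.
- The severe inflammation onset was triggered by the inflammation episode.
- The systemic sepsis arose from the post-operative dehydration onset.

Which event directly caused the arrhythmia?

Upstream contributors include the acute hemorrhage event, but only the acute edema exacerbation feeds directly into the arrhythmia.

the acute edema exacerbation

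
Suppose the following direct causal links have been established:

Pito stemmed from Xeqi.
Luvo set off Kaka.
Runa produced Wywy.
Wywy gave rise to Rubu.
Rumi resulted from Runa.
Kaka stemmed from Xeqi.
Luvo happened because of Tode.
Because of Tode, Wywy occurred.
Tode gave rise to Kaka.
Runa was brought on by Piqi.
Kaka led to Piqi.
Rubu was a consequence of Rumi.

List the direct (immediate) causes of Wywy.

Runa, Tode

Upstream contributors include Xeqi, Luvo, Kaka, Piqi, but only Runa, Tode feed directly into Wywy.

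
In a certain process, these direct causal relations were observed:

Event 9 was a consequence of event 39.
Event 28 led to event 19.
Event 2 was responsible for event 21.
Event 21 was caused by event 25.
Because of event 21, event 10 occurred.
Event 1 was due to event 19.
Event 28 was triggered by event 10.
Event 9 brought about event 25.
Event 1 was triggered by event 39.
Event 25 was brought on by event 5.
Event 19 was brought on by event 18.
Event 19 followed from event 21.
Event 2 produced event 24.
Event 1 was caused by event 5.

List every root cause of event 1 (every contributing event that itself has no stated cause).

Tracing upstream from event 1: event 1 ← event 5.
A separate upstream branch: event 1 ← event 19 ← event 21 ← event 2.
A separate upstream branch: event 1 ← event 39.
A separate upstream branch: event 1 ← event 19 ← event 18.
Each of those chain origins has no stated cause.

event 18, event 2, event 39, event 5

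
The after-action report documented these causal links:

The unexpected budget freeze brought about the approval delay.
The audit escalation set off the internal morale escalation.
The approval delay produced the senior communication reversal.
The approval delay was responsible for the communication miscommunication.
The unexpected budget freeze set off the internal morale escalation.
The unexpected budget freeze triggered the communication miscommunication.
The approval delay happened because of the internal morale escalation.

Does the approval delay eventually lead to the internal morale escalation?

The approval delay leads to the communication miscommunication, the senior communication reversal; the internal morale escalation is not among them.

No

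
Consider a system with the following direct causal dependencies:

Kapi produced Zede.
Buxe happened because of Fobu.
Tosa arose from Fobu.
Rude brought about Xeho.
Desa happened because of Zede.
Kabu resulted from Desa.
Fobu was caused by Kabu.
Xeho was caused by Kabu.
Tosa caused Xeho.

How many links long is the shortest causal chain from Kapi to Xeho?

4

Shortest chain: Kapi → Zede → Desa → Kabu → Xeho.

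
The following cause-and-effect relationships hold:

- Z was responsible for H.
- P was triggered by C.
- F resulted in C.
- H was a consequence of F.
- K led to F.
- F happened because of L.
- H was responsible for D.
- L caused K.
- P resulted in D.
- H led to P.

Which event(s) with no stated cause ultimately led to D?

Tracing upstream from D: D ← H ← F ← L.
A separate upstream branch: D ← H ← Z.
Each of those chain origins has no stated cause.

L, Z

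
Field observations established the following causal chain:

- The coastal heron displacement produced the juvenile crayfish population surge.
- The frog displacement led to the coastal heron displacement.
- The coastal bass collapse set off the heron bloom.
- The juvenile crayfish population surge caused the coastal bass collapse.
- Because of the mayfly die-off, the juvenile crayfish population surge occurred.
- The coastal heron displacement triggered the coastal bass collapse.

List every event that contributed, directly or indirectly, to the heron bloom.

Immediate cause of the heron bloom: the coastal bass collapse.
Further upstream: the frog displacement, the mayfly die-off, the coastal heron displacement, the juvenile crayfish population surge.

the coastal bass collapse, the coastal heron displacement, the frog displacement, the juvenile crayfish population surge, the mayfly die-off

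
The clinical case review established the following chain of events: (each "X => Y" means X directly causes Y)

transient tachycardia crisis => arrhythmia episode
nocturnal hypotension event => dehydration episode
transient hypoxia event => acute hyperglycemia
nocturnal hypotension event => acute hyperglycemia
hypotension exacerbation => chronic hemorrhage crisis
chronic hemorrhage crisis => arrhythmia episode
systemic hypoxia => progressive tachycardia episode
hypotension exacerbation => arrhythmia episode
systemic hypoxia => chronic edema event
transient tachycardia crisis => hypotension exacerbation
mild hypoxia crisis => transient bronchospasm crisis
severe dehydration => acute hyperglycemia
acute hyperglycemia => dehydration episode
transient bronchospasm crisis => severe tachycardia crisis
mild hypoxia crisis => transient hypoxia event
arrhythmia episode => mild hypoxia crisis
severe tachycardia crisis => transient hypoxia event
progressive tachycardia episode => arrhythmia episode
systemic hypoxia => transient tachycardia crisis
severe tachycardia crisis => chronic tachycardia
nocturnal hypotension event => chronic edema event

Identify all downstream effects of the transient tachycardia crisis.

Direct effects: the hypotension exacerbation, the arrhythmia episode.
2 steps out: the chronic hemorrhage crisis, the mild hypoxia crisis.
3 steps out: the transient bronchospasm crisis, the transient hypoxia event.
4 steps out: the severe tachycardia crisis, the acute hyperglycemia.
5 steps out: the chronic tachycardia, the dehydration episode.
Not reachable from it: the systemic hypoxia, the severe dehydration, the progressive tachycardia episode, the nocturnal hypotension event, the chronic edema event.

the acute hyperglycemia, the arrhythmia episode, the chronic hemorrhage crisis, the chronic tachycardia, the dehydration episode, the hypotension exacerbation, the mild hypoxia crisis, the severe tachycardia crisis, the transient bronchospasm crisis, the transient hypoxia event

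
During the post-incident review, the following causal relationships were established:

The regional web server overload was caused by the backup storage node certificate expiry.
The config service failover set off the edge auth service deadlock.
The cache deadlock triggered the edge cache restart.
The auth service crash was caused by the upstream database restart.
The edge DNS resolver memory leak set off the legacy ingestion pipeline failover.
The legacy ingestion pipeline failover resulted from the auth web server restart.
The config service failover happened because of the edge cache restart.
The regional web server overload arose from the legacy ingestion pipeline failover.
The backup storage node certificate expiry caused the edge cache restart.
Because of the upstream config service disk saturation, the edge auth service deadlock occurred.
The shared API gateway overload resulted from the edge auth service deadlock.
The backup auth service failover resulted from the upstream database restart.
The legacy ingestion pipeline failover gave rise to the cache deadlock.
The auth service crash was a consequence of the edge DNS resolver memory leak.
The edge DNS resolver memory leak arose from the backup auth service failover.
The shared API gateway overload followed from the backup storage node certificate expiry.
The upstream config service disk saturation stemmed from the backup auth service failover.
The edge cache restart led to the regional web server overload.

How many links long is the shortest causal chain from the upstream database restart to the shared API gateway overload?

4

Shortest chain: the upstream database restart → the backup auth service failover → the upstream config service disk saturation → the edge auth service deadlock → the shared API gateway overload.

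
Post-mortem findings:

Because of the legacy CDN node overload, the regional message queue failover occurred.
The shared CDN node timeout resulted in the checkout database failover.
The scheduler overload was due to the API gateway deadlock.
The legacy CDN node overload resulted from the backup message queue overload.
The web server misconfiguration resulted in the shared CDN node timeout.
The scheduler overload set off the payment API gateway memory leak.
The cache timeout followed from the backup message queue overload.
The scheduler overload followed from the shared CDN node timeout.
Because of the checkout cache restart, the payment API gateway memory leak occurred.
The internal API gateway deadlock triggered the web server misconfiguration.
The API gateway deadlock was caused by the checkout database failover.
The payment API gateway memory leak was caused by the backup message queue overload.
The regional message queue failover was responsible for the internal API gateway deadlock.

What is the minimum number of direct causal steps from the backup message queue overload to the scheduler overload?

6

Shortest chain: the backup message queue overload → the legacy CDN node overload → the regional message queue failover → the internal API gateway deadlock → the web server misconfiguration → the shared CDN node timeout → the scheduler overload.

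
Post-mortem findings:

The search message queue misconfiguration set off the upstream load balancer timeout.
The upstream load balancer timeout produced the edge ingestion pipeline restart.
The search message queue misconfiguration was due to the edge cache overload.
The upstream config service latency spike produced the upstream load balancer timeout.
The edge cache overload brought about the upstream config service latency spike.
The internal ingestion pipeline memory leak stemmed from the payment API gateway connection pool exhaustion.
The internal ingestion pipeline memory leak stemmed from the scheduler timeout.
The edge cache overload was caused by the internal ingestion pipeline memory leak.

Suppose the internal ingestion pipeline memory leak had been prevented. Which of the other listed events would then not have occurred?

the edge cache overload, the edge ingestion pipeline restart, the search message queue misconfiguration, the upstream config service latency spike, the upstream load balancer timeout

Downstream of the internal ingestion pipeline memory leak: the edge cache overload, the upstream config service latency spike, the search message queue misconfiguration, the upstream load balancer timeout, the edge ingestion pipeline restart.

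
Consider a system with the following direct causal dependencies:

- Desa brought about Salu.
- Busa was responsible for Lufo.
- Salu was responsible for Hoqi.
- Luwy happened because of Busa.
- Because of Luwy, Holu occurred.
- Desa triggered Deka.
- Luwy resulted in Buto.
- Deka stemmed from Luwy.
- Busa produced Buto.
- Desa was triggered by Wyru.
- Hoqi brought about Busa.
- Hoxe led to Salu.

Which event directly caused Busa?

Hoqi

Upstream contributors include Wyru, Desa, Salu, Hoxe, but only Hoqi feeds directly into Busa.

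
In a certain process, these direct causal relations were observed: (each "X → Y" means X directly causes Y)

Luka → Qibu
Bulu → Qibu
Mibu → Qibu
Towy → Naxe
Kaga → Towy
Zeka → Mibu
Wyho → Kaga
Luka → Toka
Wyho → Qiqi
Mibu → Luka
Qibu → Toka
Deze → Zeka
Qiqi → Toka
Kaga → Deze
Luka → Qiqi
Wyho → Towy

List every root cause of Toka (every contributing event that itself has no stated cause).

Tracing upstream from Toka: Toka ← Qiqi ← Wyho.
A separate upstream branch: Toka ← Qibu ← Bulu.
Each of those chain origins has no stated cause.

Bulu, Wyho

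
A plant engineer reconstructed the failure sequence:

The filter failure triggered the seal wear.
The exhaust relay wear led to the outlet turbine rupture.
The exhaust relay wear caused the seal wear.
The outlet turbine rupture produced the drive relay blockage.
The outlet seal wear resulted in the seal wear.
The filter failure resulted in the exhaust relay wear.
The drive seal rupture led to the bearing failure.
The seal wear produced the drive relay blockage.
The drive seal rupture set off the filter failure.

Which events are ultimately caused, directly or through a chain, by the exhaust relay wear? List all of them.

the drive relay blockage, the outlet turbine rupture, the seal wear

Direct effects: the outlet turbine rupture, the seal wear.
2 steps out: the drive relay blockage.
Not reachable from it: the drive seal rupture, the outlet seal wear, the bearing failure, the filter failure.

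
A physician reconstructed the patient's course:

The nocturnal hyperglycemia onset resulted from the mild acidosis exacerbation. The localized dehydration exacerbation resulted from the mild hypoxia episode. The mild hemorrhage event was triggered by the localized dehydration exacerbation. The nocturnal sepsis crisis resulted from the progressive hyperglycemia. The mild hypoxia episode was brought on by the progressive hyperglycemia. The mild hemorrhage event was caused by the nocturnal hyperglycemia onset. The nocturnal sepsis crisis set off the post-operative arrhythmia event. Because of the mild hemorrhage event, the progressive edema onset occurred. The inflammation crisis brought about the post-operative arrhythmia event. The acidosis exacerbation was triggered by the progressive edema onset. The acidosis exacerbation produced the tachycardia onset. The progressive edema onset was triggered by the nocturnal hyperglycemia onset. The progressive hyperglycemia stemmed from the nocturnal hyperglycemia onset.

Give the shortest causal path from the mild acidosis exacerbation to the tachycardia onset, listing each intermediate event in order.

the mild acidosis exacerbation → the nocturnal hyperglycemia onset → the progressive edema onset → the acidosis exacerbation → the tachycardia onset

the mild acidosis exacerbation → the nocturnal hyperglycemia onset
the nocturnal hyperglycemia onset → the progressive edema onset
the progressive edema onset → the acidosis exacerbation
the acidosis exacerbation → the tachycardia onset
Length: 4 steps.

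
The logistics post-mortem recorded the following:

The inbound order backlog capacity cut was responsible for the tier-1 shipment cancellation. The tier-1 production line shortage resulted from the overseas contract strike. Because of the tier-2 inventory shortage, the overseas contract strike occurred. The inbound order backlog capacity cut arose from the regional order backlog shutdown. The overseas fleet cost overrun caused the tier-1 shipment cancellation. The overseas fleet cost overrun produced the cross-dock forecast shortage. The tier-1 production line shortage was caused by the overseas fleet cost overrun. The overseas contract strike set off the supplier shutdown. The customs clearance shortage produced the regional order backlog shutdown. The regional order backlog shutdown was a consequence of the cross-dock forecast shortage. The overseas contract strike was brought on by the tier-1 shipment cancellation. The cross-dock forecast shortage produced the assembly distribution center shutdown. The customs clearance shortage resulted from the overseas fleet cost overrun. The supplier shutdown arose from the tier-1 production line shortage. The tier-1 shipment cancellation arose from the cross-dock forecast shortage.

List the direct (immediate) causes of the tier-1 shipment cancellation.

the cross-dock forecast shortage, the inbound order backlog capacity cut, the overseas fleet cost overrun

Upstream contributors include the customs clearance shortage, the regional order backlog shutdown, but only the cross-dock forecast shortage, the inbound order backlog capacity cut, the overseas fleet cost overrun feed directly into the tier-1 shipment cancellation.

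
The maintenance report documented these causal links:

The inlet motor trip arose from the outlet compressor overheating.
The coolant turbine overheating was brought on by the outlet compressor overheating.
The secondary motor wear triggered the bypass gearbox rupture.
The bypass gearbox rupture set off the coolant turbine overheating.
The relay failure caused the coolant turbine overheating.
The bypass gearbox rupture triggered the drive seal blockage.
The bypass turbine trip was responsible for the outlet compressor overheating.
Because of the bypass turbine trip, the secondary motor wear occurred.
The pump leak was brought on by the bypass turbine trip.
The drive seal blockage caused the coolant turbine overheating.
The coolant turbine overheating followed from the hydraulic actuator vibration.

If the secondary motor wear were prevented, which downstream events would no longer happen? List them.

Downstream of the secondary motor wear: the bypass gearbox rupture, the drive seal blockage, the coolant turbine overheating.
Of those, still caused via another path: the coolant turbine overheating.
The remainder have no surviving cause.

the bypass gearbox rupture, the drive seal blockage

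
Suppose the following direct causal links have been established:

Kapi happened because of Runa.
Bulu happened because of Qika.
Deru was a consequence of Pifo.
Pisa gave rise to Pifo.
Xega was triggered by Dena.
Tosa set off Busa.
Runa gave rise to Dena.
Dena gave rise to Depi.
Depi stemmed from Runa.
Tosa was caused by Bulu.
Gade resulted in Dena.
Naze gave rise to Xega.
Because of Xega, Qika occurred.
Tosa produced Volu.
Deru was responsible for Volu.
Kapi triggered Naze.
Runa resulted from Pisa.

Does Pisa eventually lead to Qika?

Yes

There is a causal chain: Pisa → Runa → Dena → Xega → Qika.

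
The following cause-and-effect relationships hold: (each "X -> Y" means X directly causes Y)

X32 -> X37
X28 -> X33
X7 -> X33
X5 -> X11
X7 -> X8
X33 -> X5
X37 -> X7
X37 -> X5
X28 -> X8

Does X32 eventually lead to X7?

There is a causal chain: X32 → X37 → X7.

Yes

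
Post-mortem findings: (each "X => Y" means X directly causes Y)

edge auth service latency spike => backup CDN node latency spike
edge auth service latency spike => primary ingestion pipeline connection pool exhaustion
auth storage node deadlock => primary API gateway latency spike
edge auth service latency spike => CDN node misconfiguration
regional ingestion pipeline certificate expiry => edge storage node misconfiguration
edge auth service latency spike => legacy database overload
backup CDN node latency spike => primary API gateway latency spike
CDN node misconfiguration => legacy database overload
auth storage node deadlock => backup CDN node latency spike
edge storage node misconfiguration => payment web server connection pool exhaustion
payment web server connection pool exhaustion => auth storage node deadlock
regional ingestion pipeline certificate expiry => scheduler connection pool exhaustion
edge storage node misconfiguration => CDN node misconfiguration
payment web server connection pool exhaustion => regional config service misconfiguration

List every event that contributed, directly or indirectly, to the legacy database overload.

Immediate causes of the legacy database overload: the edge auth service latency spike, the CDN node misconfiguration.
Further upstream: the regional ingestion pipeline certificate expiry, the edge storage node misconfiguration.

the CDN node misconfiguration, the edge auth service latency spike, the edge storage node misconfiguration, the regional ingestion pipeline certificate expiry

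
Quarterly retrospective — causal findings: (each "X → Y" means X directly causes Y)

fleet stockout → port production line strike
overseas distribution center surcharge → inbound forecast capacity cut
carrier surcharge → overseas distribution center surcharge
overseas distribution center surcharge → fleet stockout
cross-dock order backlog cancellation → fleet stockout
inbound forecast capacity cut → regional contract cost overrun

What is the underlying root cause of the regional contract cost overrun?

the carrier surcharge

Tracing upstream from the regional contract cost overrun: the regional contract cost overrun ← the inbound forecast capacity cut ← the overseas distribution center surcharge ← the carrier surcharge.
The carrier surcharge has no stated cause, so it is the root.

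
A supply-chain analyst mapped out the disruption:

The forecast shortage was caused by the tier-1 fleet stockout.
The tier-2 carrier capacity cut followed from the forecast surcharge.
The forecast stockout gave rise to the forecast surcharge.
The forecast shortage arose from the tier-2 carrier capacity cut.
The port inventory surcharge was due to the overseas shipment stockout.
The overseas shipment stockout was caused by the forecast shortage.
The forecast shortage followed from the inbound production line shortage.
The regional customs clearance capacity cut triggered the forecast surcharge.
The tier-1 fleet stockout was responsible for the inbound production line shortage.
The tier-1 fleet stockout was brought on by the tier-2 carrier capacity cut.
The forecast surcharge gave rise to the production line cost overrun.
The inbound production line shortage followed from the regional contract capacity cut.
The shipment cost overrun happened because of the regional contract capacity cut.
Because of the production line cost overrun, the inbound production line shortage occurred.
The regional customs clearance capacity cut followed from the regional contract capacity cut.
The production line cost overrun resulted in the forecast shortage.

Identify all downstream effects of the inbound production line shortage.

the forecast shortage, the overseas shipment stockout, the port inventory surcharge

Direct effects: the forecast shortage.
2 steps out: the overseas shipment stockout.
3 steps out: the port inventory surcharge.
Not reachable from it: the regional contract capacity cut, the shipment cost overrun, the regional customs clearance capacity cut, the forecast surcharge, the tier-2 carrier capacity cut, the tier-1 fleet stockout, the production line cost overrun, the forecast stockout.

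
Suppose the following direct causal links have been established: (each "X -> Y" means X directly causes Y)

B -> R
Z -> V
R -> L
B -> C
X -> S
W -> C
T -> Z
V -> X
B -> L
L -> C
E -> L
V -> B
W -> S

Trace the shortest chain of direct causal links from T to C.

T → Z → V → B → C

T → Z
Z → V
V → B
B → C
Length: 4 steps.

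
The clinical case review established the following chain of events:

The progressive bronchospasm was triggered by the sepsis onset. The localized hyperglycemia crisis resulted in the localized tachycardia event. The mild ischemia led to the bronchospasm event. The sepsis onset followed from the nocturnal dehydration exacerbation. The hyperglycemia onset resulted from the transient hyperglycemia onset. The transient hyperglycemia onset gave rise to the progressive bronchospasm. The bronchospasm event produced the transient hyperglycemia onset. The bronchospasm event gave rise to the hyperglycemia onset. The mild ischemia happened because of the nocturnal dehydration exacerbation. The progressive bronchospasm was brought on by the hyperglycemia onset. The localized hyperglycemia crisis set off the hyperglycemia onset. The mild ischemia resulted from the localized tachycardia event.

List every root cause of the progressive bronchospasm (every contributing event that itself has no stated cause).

Tracing upstream from the progressive bronchospasm: the progressive bronchospasm ← the hyperglycemia onset ← the localized hyperglycemia crisis.
A separate upstream branch: the progressive bronchospasm ← the sepsis onset ← the nocturnal dehydration exacerbation.
Each of those chain origins has no stated cause.

the localized hyperglycemia crisis, the nocturnal dehydration exacerbation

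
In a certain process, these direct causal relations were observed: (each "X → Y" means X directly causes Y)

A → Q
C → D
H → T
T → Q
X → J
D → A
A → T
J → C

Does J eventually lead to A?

There is a causal chain: J → C → D → A.

Yes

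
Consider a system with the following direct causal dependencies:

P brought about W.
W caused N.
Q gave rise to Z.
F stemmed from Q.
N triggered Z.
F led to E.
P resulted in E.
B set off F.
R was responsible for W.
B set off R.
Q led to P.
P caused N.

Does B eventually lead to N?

There is a causal chain: B → R → W → N.

Yes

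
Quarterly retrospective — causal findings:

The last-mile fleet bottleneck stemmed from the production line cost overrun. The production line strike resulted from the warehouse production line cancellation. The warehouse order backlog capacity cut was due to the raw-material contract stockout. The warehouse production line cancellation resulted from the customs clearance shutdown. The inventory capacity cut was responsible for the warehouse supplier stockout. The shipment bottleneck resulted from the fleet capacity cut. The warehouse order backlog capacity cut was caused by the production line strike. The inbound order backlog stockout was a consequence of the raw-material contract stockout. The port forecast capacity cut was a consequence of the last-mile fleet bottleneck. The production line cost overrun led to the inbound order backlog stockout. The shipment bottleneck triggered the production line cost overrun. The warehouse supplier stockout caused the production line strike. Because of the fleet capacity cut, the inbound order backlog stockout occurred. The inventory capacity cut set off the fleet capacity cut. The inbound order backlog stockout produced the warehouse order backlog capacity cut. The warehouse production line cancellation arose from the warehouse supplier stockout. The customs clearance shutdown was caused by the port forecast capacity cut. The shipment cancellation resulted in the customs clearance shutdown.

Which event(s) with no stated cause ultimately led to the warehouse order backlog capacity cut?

Tracing upstream from the warehouse order backlog capacity cut: the warehouse order backlog capacity cut ← the inbound order backlog stockout ← the fleet capacity cut ← the inventory capacity cut.
A separate upstream branch: the warehouse order backlog capacity cut ← the raw-material contract stockout.
A separate upstream branch: the warehouse order backlog capacity cut ← the production line strike ← the warehouse production line cancellation ← the customs clearance shutdown ← the shipment cancellation.
Each of those chain origins has no stated cause.

the inventory capacity cut, the raw-material contract stockout, the shipment cancellation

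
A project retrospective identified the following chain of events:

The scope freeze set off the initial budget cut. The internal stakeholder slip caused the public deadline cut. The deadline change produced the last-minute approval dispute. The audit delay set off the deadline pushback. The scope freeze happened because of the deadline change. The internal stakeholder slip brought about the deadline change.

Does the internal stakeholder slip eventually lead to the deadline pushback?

No

The internal stakeholder slip leads to the public deadline cut, the deadline change, the scope freeze, the last-minute approval dispute, the initial budget cut; the deadline pushback is not among them.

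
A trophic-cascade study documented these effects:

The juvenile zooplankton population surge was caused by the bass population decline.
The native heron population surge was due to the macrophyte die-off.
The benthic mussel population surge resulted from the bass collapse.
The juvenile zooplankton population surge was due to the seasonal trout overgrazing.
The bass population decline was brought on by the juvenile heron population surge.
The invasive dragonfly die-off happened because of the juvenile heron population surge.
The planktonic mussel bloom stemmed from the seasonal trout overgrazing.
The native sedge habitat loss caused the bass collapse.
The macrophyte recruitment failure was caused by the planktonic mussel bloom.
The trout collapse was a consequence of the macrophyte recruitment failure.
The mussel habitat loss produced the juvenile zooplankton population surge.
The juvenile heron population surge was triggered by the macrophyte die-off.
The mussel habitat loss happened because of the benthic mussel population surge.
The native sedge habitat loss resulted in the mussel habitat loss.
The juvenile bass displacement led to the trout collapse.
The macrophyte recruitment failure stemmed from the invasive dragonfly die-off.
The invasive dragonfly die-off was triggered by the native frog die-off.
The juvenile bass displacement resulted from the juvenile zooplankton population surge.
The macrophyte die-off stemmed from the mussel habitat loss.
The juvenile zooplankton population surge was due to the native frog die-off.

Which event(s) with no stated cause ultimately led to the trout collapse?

Tracing upstream from the trout collapse: the trout collapse ← the juvenile bass displacement ← the juvenile zooplankton population surge ← the mussel habitat loss ← the native sedge habitat loss.
A separate upstream branch: the trout collapse ← the juvenile bass displacement ← the juvenile zooplankton population surge ← the seasonal trout overgrazing.
A separate upstream branch: the trout collapse ← the juvenile bass displacement ← the juvenile zooplankton population surge ← the native frog die-off.
Each of those chain origins has no stated cause.

the native frog die-off, the native sedge habitat loss, the seasonal trout overgrazing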